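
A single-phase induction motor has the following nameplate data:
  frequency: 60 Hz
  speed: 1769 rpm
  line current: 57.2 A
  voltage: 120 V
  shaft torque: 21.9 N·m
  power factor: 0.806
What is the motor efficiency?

ω = 2π × 1769/60 = 185.2 rad/s; P_out = τω = 21.9 × 185.2 = 4056 W
P_in = V·I·cosφ = 120 × 57.2 × 0.806 = 5532 W
η = P_out / P_in = 4056 / 5532 = 0.733 = 73.3%

73.3 %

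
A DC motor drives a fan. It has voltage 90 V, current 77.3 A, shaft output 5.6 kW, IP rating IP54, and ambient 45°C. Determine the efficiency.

P_out = 5.6 kW = 5600 W
P_in = V·I = 90 × 77.3 = 6957 W
η = P_out / P_in = 5600 / 6957 = 0.805 = 80.5%

80.5 %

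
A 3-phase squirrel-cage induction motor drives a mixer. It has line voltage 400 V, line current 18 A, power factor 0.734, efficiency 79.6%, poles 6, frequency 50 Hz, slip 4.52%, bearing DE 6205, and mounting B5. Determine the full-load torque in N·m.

72.9 N·m

P_in = √3·V·I·cosφ = 1.732 × 400 × 18 × 0.734 = 9153 W
P_out = η·P_in = 0.796 × 9153 = 7286 W
n_s = 120×50/6 = 1000 rpm; n = 1000×(1−0.0452) = 955 rpm
ω = 2π×955/60 = 100 rad/s
τ = P_out/ω = 7286/100 = 72.9 N·m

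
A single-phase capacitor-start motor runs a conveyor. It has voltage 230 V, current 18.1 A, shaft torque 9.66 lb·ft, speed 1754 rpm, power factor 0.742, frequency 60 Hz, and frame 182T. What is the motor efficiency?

77.9 %

τ = 9.66 lb·ft × 1.356 = 13.1 N·m
ω = 2π × 1754/60 = 183.7 rad/s; P_out = τω = 13.1 × 183.7 = 2406 W
P_in = V·I·cosφ = 230 × 18.1 × 0.742 = 3089 W
η = P_out / P_in = 2406 / 3089 = 0.779 = 77.9%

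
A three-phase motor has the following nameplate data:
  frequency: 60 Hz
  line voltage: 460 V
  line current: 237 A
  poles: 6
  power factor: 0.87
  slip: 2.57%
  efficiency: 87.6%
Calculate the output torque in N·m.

P_in = √3·V·I·cosφ = 1.732 × 460 × 237 × 0.87 = 164276 W
P_out = η·P_in = 0.876 × 164276 = 143906 W
n_s = 120×60/6 = 1200 rpm; n = 1200×(1−0.0257) = 1169 rpm
ω = 2π×1169/60 = 122.4 rad/s
τ = P_out/ω = 143906/122.4 = 1180 N·m

1180 N·m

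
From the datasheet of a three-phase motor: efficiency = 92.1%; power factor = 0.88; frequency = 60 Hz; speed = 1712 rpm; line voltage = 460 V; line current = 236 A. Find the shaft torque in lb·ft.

627 lb·ft

P_in = √3·V·I·cosφ = 1.732 × 460 × 236 × 0.88 = 165463 W
P_out = η·P_in = 0.921 × 165463 = 152391 W
n = 1712 rpm
ω = 2π×1712/60 = 179.3 rad/s
τ = P_out/ω = 152391/179.3 = 849.9 N·m
In lb·ft: 849.9/1.356 = 627 lb·ft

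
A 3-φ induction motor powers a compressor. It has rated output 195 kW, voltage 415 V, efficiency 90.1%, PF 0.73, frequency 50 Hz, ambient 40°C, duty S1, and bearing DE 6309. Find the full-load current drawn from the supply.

P_out = 195 kW = 195000 W
P_in = P_out / η = 195000 / 0.901 = 216426 W
I_L = P_in / (√3·V_L·cosφ) = 216426 / (1.732 × 415 × 0.73) = 412 A

412 A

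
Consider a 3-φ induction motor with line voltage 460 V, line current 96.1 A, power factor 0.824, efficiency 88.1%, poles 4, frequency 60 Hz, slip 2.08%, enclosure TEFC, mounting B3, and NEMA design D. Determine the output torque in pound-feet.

P_in = √3·V·I·cosφ = 1.732 × 460 × 96.1 × 0.824 = 63089 W
P_out = η·P_in = 0.881 × 63089 = 55581 W
n_s = 120×60/4 = 1800 rpm; n = 1800×(1−0.0208) = 1763 rpm
ω = 2π×1763/60 = 184.6 rad/s
τ = P_out/ω = 55581/184.6 = 301.1 N·m
In lb·ft: 301.1/1.356 = 222 lb·ft

222 lb·ft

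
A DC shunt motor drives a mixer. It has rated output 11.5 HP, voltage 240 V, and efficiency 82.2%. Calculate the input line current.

P_out = 11.5 × 746 = 8579 W
P_in = P_out / η = 8579 / 0.822 = 10437 W
I = P_in / V = 10437 / 240 = 43.5 A

43.5 A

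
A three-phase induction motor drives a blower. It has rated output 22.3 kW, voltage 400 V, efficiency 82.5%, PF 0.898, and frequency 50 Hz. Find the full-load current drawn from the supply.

P_out = 22.3 kW = 22300 W
P_in = P_out / η = 22300 / 0.825 = 27030 W
I_L = P_in / (√3·V_L·cosφ) = 27030 / (1.732 × 400 × 0.898) = 43.4 A

43.4 A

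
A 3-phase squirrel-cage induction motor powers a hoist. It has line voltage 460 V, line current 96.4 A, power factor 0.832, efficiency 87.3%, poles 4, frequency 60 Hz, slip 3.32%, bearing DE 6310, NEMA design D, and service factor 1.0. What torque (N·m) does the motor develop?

P_in = √3·V·I·cosφ = 1.732 × 460 × 96.4 × 0.832 = 63901 W
P_out = η·P_in = 0.873 × 63901 = 55786 W
n_s = 120×60/4 = 1800 rpm; n = 1800×(1−0.0332) = 1740 rpm
ω = 2π×1740/60 = 182.2 rad/s
τ = P_out/ω = 55786/182.2 = 306 N·m

306 N·m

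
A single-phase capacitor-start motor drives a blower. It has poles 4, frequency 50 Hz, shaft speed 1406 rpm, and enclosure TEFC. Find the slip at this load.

6.27 %

n_s = 120f/p = 120×50/4 = 1500 rpm
s = (n_s − n)/n_s = (1500 − 1406)/1500 = 0.0627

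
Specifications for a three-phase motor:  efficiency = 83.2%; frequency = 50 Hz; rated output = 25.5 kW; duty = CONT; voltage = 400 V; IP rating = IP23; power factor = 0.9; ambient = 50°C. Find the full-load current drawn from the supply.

49.2 A

P_out = 25.5 kW = 25500 W
P_in = P_out / η = 25500 / 0.832 = 30649 W
I_L = P_in / (√3·V_L·cosφ) = 30649 / (1.732 × 400 × 0.9) = 49.2 A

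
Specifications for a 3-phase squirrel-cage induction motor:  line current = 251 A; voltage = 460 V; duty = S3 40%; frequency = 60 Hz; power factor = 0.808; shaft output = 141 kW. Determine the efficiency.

P_out = 141 kW = 141000 W
P_in = √3·V_L·I_L·cosφ = 1.732 × 460 × 251 × 0.808 = 161581 W
η = P_out / P_in = 141000 / 161581 = 0.873 = 87.3%

87.3 %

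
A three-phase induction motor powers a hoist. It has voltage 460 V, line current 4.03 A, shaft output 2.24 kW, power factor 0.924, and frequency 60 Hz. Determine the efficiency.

75.5 %

P_out = 2.24 kW = 2240 W
P_in = √3·V_L·I_L·cosφ = 1.732 × 460 × 4.03 × 0.924 = 2967 W
η = P_out / P_in = 2240 / 2967 = 0.755 = 75.5%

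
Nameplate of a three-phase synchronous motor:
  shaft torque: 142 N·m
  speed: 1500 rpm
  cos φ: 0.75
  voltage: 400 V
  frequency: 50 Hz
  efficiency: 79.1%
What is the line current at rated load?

54.3 A

ω = 2π×1500/60 = 157.1 rad/s; P_out = τω = 142 × 157.1 = 22308 W
P_in = P_out / η = 22308 / 0.791 = 28202 W
I_L = P_in / (√3·V_L·cosφ) = 28202 / (1.732 × 400 × 0.75) = 54.3 A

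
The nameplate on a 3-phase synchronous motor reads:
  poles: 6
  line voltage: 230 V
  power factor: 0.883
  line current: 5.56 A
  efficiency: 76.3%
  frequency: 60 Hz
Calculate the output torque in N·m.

11.9 N·m

P_in = √3·V·I·cosφ = 1.732 × 230 × 5.56 × 0.883 = 1956 W
P_out = η·P_in = 0.763 × 1956 = 1492 W
n = n_s = 120×60/6 = 1200 rpm (synchronous)
ω = 2π×1200/60 = 125.7 rad/s
τ = P_out/ω = 1492/125.7 = 11.9 N·m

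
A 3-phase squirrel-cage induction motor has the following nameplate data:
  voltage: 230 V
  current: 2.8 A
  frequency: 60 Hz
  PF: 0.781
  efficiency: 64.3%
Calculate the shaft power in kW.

P_in = √3·V·I·cosφ = 1.732 × 230 × 2.8 × 0.781 = 871 W
P_out = η·P_in = 0.643 × 871 = 560 W

0.56 kW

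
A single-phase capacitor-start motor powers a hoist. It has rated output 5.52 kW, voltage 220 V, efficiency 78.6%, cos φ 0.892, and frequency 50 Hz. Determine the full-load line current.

P_out = 5.52 kW = 5520 W
P_in = P_out / η = 5520 / 0.786 = 7023 W
I = P_in / (V·cosφ) = 7023 / (220 × 0.892) = 35.8 A

35.8 A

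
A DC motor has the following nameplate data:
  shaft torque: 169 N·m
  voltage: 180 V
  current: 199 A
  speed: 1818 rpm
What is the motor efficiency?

89.8 %

ω = 2π × 1818/60 = 190.4 rad/s; P_out = τω = 169 × 190.4 = 32178 W
P_in = V·I = 180 × 199 = 35820 W
η = P_out / P_in = 32178 / 35820 = 0.898 = 89.8%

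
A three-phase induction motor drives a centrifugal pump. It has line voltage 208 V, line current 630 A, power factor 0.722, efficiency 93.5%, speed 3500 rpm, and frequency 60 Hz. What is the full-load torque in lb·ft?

308 lb·ft

P_in = √3·V·I·cosφ = 1.732 × 208 × 630 × 0.722 = 163866 W
P_out = η·P_in = 0.935 × 163866 = 153215 W
n = 3500 rpm
ω = 2π×3500/60 = 366.5 rad/s
τ = P_out/ω = 153215/366.5 = 418 N·m
In lb·ft: 418/1.356 = 308 lb·ft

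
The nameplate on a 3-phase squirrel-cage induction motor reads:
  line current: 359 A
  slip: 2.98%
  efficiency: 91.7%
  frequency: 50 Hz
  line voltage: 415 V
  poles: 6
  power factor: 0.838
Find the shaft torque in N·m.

P_in = √3·V·I·cosφ = 1.732 × 415 × 359 × 0.838 = 216239 W
P_out = η·P_in = 0.917 × 216239 = 198291 W
n_s = 120×50/6 = 1000 rpm; n = 1000×(1−0.0298) = 970 rpm
ω = 2π×970/60 = 101.6 rad/s
τ = P_out/ω = 198291/101.6 = 1950 N·m

1950 N·m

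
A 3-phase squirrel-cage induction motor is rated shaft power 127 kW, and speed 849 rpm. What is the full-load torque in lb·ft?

ω = 2π × 849/60 = 88.91 rad/s
τ = P/ω = 127000/88.91 = 1428 N·m
In lb·ft: 1428/1.356 = 1050 lb·ft

1050 lb·ft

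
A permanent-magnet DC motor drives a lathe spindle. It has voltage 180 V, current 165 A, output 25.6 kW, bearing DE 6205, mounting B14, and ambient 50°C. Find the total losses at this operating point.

P_in = V·I = 180×165 = 29700 W
P_out = 25600 W
Losses = P_in − P_out = 29700 − 25600 = 4100 W

4.1 kW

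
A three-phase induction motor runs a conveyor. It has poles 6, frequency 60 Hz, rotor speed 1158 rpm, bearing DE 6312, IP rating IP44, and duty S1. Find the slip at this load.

n_s = 120f/p = 120×60/6 = 1200 rpm
s = (n_s − n)/n_s = (1200 − 1158)/1200 = 0.0350

3.5 %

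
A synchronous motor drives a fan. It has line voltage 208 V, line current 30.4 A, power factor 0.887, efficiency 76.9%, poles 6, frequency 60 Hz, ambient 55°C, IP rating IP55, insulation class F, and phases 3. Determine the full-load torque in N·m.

P_in = √3·V·I·cosφ = 1.732 × 208 × 30.4 × 0.887 = 9714 W
P_out = η·P_in = 0.769 × 9714 = 7470 W
n = n_s = 120×60/6 = 1200 rpm (synchronous)
ω = 2π×1200/60 = 125.7 rad/s
τ = P_out/ω = 7470/125.7 = 59.4 N·m

59.4 N·m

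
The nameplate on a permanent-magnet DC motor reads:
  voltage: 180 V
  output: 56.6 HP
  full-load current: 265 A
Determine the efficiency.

P_out = 56.6 × 746 = 42224 W
P_in = V·I = 180 × 265 = 47700 W
η = P_out / P_in = 42224 / 47700 = 0.885 = 88.5%

88.5 %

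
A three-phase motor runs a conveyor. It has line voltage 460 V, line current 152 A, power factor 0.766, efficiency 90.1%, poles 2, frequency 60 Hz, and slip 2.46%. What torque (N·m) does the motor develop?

P_in = √3·V·I·cosφ = 1.732 × 460 × 152 × 0.766 = 92764 W
P_out = η·P_in = 0.901 × 92764 = 83580 W
n_s = 120×60/2 = 3600 rpm; n = 3600×(1−0.0246) = 3511 rpm
ω = 2π×3511/60 = 367.7 rad/s
τ = P_out/ω = 83580/367.7 = 227 N·m

227 N·m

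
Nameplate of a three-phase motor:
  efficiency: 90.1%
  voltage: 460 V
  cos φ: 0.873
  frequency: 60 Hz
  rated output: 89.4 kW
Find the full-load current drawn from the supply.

P_out = 89.4 kW = 89400 W
P_in = P_out / η = 89400 / 0.901 = 99223 W
I_L = P_in / (√3·V_L·cosφ) = 99223 / (1.732 × 460 × 0.873) = 143 A

143 A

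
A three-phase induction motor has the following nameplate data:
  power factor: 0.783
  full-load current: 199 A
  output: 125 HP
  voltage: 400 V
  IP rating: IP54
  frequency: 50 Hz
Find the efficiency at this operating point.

P_out = 125 × 746 = 93250 W
P_in = √3·V_L·I_L·cosφ = 1.732 × 400 × 199 × 0.783 = 107950 W
η = P_out / P_in = 93250 / 107950 = 0.864 = 86.4%

86.4 %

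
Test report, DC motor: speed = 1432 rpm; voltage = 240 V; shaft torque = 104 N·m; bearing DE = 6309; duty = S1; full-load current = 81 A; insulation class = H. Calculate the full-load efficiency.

80.2 %

ω = 2π × 1432/60 = 150 rad/s; P_out = τω = 104 × 150 = 15600 W
P_in = V·I = 240 × 81 = 19440 W
η = P_out / P_in = 15600 / 19440 = 0.802 = 80.2%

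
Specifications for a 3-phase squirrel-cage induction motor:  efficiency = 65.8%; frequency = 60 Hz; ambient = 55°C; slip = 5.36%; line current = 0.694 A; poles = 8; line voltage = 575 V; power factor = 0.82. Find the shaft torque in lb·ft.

3.08 lb·ft

P_in = √3·V·I·cosφ = 1.732 × 575 × 0.694 × 0.82 = 567 W
P_out = η·P_in = 0.658 × 567 = 373 W
n_s = 120×60/8 = 900 rpm; n = 900×(1−0.0536) = 852 rpm
ω = 2π×852/60 = 89.22 rad/s
τ = P_out/ω = 373/89.22 = 4.181 N·m
In lb·ft: 4.181/1.356 = 3.08 lb·ft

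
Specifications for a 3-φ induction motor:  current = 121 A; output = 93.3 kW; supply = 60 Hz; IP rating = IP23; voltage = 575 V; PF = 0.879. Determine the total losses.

P_in = √3·V·I·cosφ = 1.732×575×121×0.879 = 105923 W
P_out = 93300 W
Losses = P_in − P_out = 105923 − 93300 = 12623 W

12600 W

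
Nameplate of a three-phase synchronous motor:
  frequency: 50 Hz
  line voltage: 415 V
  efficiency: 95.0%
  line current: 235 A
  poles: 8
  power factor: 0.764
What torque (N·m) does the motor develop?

P_in = √3·V·I·cosφ = 1.732 × 415 × 235 × 0.764 = 129050 W
P_out = η·P_in = 0.95 × 129050 = 122598 W
n = n_s = 120×50/8 = 750 rpm (synchronous)
ω = 2π×750/60 = 78.54 rad/s
τ = P_out/ω = 122598/78.54 = 1560 N·m

1560 N·m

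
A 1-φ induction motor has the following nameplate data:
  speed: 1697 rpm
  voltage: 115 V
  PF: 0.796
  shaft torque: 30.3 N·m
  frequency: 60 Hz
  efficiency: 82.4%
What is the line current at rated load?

71.4 A

ω = 2π×1697/60 = 177.7 rad/s; P_out = τω = 30.3 × 177.7 = 5384 W
P_in = P_out / η = 5384 / 0.824 = 6534 W
I = P_in / (V·cosφ) = 6534 / (115 × 0.796) = 71.4 A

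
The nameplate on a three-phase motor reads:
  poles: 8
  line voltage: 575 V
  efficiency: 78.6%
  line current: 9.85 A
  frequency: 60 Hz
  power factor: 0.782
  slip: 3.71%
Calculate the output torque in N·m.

P_in = √3·V·I·cosφ = 1.732 × 575 × 9.85 × 0.782 = 7671 W
P_out = η·P_in = 0.786 × 7671 = 6029 W
n_s = 120×60/8 = 900 rpm; n = 900×(1−0.0371) = 867 rpm
ω = 2π×867/60 = 90.79 rad/s
τ = P_out/ω = 6029/90.79 = 66.4 N·m

66.4 N·m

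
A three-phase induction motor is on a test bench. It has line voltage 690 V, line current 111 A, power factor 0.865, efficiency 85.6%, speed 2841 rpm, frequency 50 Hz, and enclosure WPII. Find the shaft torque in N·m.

330 N·m

P_in = √3·V·I·cosφ = 1.732 × 690 × 111 × 0.865 = 114746 W
P_out = η·P_in = 0.856 × 114746 = 98223 W
n = 2841 rpm
ω = 2π×2841/60 = 297.5 rad/s
τ = P_out/ω = 98223/297.5 = 330 N·m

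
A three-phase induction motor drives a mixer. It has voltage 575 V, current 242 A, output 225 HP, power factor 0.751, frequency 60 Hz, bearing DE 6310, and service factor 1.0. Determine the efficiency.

P_out = 225 × 746 = 167850 W
P_in = √3·V_L·I_L·cosφ = 1.732 × 575 × 242 × 0.751 = 180997 W
η = P_out / P_in = 167850 / 180997 = 0.927 = 92.7%

92.7 %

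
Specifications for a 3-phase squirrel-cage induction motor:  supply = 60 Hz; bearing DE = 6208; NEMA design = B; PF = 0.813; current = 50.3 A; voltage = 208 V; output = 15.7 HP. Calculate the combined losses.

P_in = √3·V·I·cosφ = 1.732×208×50.3×0.813 = 14732 W
P_out = 15.7×746 = 11712 W
Losses = P_in − P_out = 14732 − 11712 = 3020 W

3.02 kW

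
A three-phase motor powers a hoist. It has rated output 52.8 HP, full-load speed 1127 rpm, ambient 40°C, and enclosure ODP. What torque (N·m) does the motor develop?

334 N·m

P_out = 52.8 × 746 = 39389 W
ω = 2π × 1127/60 = 118 rad/s
τ = P_out/ω = 39389/118 = 334 N·m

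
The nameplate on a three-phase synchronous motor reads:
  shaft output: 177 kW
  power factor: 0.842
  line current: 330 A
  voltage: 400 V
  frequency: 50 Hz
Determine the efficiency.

91.9 %

P_out = 177 kW = 177000 W
P_in = √3·V_L·I_L·cosφ = 1.732 × 400 × 330 × 0.842 = 192501 W
η = P_out / P_in = 177000 / 192501 = 0.919 = 91.9%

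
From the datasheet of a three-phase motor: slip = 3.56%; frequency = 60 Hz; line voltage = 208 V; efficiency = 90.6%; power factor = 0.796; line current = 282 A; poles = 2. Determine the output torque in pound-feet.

P_in = √3·V·I·cosφ = 1.732 × 208 × 282 × 0.796 = 80867 W
P_out = η·P_in = 0.906 × 80867 = 73266 W
n_s = 120×60/2 = 3600 rpm; n = 3600×(1−0.0356) = 3472 rpm
ω = 2π×3472/60 = 363.6 rad/s
τ = P_out/ω = 73266/363.6 = 201.5 N·m
In lb·ft: 201.5/1.356 = 149 lb·ft

149 lb·ft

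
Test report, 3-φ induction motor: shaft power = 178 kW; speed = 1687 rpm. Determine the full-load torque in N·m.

ω = 2π × 1687/60 = 176.7 rad/s
τ = P/ω = 178000/176.7 = 1010 N·m

1010 N·m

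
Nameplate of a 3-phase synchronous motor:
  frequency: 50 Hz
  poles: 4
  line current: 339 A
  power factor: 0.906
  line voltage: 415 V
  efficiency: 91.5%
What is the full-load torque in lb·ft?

948 lb·ft

P_in = √3·V·I·cosφ = 1.732 × 415 × 339 × 0.906 = 220762 W
P_out = η·P_in = 0.915 × 220762 = 201997 W
n = n_s = 120×50/4 = 1500 rpm (synchronous)
ω = 2π×1500/60 = 157.1 rad/s
τ = P_out/ω = 201997/157.1 = 1286 N·m
In lb·ft: 1286/1.356 = 948 lb·ft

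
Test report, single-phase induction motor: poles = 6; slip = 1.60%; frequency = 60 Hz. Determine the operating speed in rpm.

1181 rpm

n_s = 120f/p = 120×60/6 = 1200 rpm
n = n_s(1 − s) = 1200 × (1 − 0.016) = 1181 rpm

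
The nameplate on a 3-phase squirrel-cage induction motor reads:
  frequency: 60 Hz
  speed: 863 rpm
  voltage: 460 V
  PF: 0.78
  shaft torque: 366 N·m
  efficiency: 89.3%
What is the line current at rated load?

59.6 A

ω = 2π×863/60 = 90.37 rad/s; P_out = τω = 366 × 90.37 = 33075 W
P_in = P_out / η = 33075 / 0.893 = 37038 W
I_L = P_in / (√3·V_L·cosφ) = 37038 / (1.732 × 460 × 0.78) = 59.6 A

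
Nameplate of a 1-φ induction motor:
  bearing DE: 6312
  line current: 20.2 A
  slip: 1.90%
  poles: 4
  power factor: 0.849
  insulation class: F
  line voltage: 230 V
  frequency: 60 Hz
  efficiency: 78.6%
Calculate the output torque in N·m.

P_in = V·I·cosφ = 230 × 20.2 × 0.849 = 3944 W
P_out = η·P_in = 0.786 × 3944 = 3100 W
n_s = 120×60/4 = 1800 rpm; n = 1800×(1−0.019) = 1766 rpm
ω = 2π×1766/60 = 184.9 rad/s
τ = P_out/ω = 3100/184.9 = 16.8 N·m

16.8 N·m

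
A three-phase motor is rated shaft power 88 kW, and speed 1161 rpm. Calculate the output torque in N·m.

ω = 2π × 1161/60 = 121.6 rad/s
τ = P/ω = 88000/121.6 = 724 N·m

724 N·m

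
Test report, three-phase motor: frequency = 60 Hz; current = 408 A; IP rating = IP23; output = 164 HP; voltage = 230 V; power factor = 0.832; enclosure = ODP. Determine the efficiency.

90.5 %

P_out = 164 × 746 = 122344 W
P_in = √3·V_L·I_L·cosφ = 1.732 × 230 × 408 × 0.832 = 135226 W
η = P_out / P_in = 122344 / 135226 = 0.905 = 90.5%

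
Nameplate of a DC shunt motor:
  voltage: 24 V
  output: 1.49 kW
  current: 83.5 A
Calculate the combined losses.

P_in = V·I = 24×83.5 = 2004 W
P_out = 1490 W
Losses = P_in − P_out = 2004 − 1490 = 514 W

514 W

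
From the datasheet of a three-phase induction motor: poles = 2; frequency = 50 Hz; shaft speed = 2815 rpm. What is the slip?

6.17 %

n_s = 120f/p = 120×50/2 = 3000 rpm
s = (n_s − n)/n_s = (3000 − 2815)/3000 = 0.0617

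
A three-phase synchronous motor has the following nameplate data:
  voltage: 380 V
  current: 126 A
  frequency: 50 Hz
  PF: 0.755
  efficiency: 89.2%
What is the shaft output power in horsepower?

74.9 HP

P_in = √3·V·I·cosφ = 1.732 × 380 × 126 × 0.755 = 62611 W
P_out = η·P_in = 0.892 × 62611 = 55849 W
= 55849/746 = 74.9 HP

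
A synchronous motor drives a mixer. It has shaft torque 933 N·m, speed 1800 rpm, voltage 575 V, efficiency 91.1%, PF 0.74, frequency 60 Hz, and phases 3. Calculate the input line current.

ω = 2π×1800/60 = 188.5 rad/s; P_out = τω = 933 × 188.5 = 175871 W
P_in = P_out / η = 175871 / 0.911 = 193053 W
I_L = P_in / (√3·V_L·cosφ) = 193053 / (1.732 × 575 × 0.74) = 262 A

262 A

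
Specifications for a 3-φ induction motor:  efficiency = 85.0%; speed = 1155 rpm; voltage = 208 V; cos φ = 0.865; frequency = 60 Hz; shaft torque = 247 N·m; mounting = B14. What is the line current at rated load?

113 A

ω = 2π×1155/60 = 121 rad/s; P_out = τω = 247 × 121 = 29887 W
P_in = P_out / η = 29887 / 0.850 = 35161 W
I_L = P_in / (√3·V_L·cosφ) = 35161 / (1.732 × 208 × 0.865) = 113 A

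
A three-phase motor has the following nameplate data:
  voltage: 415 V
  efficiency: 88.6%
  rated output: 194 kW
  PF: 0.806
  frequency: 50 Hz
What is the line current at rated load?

378 A

P_out = 194 kW = 194000 W
P_in = P_out / η = 194000 / 0.886 = 218962 W
I_L = P_in / (√3·V_L·cosφ) = 218962 / (1.732 × 415 × 0.806) = 378 A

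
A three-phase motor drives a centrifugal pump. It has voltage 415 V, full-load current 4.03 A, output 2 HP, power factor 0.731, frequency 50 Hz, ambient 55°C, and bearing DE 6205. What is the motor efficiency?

70.5 %

P_out = 2 × 746 = 1492 W
P_in = √3·V_L·I_L·cosφ = 1.732 × 415 × 4.03 × 0.731 = 2117 W
η = P_out / P_in = 1492 / 2117 = 0.705 = 70.5%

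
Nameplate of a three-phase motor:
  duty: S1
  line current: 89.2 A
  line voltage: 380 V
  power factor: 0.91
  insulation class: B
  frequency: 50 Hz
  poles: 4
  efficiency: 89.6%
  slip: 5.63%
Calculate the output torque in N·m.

323 N·m

P_in = √3·V·I·cosφ = 1.732 × 380 × 89.2 × 0.91 = 53424 W
P_out = η·P_in = 0.896 × 53424 = 47868 W
n_s = 120×50/4 = 1500 rpm; n = 1500×(1−0.0563) = 1416 rpm
ω = 2π×1416/60 = 148.3 rad/s
τ = P_out/ω = 47868/148.3 = 323 N·m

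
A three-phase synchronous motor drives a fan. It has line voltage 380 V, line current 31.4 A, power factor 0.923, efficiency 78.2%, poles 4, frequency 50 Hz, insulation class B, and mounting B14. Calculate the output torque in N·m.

95 N·m

P_in = √3·V·I·cosφ = 1.732 × 380 × 31.4 × 0.923 = 19075 W
P_out = η·P_in = 0.782 × 19075 = 14917 W
n = n_s = 120×50/4 = 1500 rpm (synchronous)
ω = 2π×1500/60 = 157.1 rad/s
τ = P_out/ω = 14917/157.1 = 95 N·m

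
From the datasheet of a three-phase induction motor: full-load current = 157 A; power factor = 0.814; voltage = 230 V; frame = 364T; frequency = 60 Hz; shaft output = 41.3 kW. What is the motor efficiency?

81.1 %

P_out = 41.3 kW = 41300 W
P_in = √3·V_L·I_L·cosφ = 1.732 × 230 × 157 × 0.814 = 50910 W
η = P_out / P_in = 41300 / 50910 = 0.811 = 81.1%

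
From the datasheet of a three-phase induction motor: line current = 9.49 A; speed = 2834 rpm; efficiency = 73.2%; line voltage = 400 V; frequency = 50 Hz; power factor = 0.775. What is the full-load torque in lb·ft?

9.27 lb·ft

P_in = √3·V·I·cosφ = 1.732 × 400 × 9.49 × 0.775 = 5095 W
P_out = η·P_in = 0.732 × 5095 = 3730 W
n = 2834 rpm
ω = 2π×2834/60 = 296.8 rad/s
τ = P_out/ω = 3730/296.8 = 12.57 N·m
In lb·ft: 12.57/1.356 = 9.27 lb·ft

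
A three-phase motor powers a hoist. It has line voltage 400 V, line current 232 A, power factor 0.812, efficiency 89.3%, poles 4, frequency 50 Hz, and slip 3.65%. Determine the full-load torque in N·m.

770 N·m

P_in = √3·V·I·cosφ = 1.732 × 400 × 232 × 0.812 = 130512 W
P_out = η·P_in = 0.893 × 130512 = 116547 W
n_s = 120×50/4 = 1500 rpm; n = 1500×(1−0.0365) = 1445 rpm
ω = 2π×1445/60 = 151.3 rad/s
τ = P_out/ω = 116547/151.3 = 770 N·m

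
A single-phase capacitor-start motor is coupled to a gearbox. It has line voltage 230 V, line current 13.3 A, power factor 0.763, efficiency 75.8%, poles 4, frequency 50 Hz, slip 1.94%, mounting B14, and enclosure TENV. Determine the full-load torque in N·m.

11.5 N·m

P_in = V·I·cosφ = 230 × 13.3 × 0.763 = 2334 W
P_out = η·P_in = 0.758 × 2334 = 1769 W
n_s = 120×50/4 = 1500 rpm; n = 1500×(1−0.0194) = 1471 rpm
ω = 2π×1471/60 = 154 rad/s
τ = P_out/ω = 1769/154 = 11.5 N·m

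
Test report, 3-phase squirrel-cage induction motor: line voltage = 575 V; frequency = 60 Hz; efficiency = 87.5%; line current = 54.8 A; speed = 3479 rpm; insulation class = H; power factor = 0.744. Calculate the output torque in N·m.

97.5 N·m

P_in = √3·V·I·cosφ = 1.732 × 575 × 54.8 × 0.744 = 40604 W
P_out = η·P_in = 0.875 × 40604 = 35529 W
n = 3479 rpm
ω = 2π×3479/60 = 364.3 rad/s
τ = P_out/ω = 35529/364.3 = 97.5 N·m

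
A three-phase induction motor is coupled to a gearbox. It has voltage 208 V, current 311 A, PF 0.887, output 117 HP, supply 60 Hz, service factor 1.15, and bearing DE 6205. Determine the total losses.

12.1 kW

P_in = √3·V·I·cosφ = 1.732×208×311×0.887 = 99379 W
P_out = 117×746 = 87282 W
Losses = P_in − P_out = 99379 − 87282 = 12097 W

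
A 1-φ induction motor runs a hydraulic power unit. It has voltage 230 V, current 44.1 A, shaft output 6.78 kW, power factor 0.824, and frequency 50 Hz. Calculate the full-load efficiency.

81.1 %

P_out = 6.78 kW = 6780 W
P_in = V·I·cosφ = 230 × 44.1 × 0.824 = 8358 W
η = P_out / P_in = 6780 / 8358 = 0.811 = 81.1%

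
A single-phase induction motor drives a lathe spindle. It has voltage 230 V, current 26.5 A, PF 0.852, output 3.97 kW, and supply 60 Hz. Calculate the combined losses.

P_in = V·I·cosφ = 230×26.5×0.852 = 5193 W
P_out = 3970 W
Losses = P_in − P_out = 5193 − 3970 = 1223 W

1.22 kW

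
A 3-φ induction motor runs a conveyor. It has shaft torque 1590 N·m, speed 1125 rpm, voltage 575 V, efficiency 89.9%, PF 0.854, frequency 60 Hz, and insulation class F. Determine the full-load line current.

ω = 2π×1125/60 = 117.8 rad/s; P_out = τω = 1590 × 117.8 = 187302 W
P_in = P_out / η = 187302 / 0.899 = 208345 W
I_L = P_in / (√3·V_L·cosφ) = 208345 / (1.732 × 575 × 0.854) = 245 A

245 A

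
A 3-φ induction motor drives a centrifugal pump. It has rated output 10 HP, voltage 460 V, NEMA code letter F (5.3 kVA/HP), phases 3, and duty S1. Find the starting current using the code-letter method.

S_LR = 5.3 × 10 = 53 kVA
I_LR = S_LR/(√3·V_L) = 53000/(1.732×460) = 66.5 A

66.5 A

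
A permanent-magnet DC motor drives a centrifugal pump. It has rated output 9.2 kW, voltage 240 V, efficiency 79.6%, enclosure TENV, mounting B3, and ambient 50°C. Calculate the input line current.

P_out = 9.2 kW = 9200 W
P_in = P_out / η = 9200 / 0.796 = 11558 W
I = P_in / V = 11558 / 240 = 48.2 A

48.2 A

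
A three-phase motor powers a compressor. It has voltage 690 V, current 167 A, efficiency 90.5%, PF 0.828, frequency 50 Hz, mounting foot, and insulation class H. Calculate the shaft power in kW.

P_in = √3·V·I·cosφ = 1.732 × 690 × 167 × 0.828 = 165251 W
P_out = η·P_in = 0.905 × 165251 = 149552 W

150 kW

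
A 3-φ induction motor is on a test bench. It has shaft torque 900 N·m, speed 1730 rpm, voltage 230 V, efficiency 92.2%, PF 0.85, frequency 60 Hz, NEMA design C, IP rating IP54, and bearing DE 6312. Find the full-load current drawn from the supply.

522 A

ω = 2π×1730/60 = 181.2 rad/s; P_out = τω = 900 × 181.2 = 163080 W
P_in = P_out / η = 163080 / 0.922 = 176876 W
I_L = P_in / (√3·V_L·cosφ) = 176876 / (1.732 × 230 × 0.85) = 522 A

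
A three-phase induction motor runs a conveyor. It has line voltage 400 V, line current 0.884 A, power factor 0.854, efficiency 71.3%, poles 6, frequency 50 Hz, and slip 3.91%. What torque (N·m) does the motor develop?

P_in = √3·V·I·cosφ = 1.732 × 400 × 0.884 × 0.854 = 523 W
P_out = η·P_in = 0.713 × 523 = 373 W
n_s = 120×50/6 = 1000 rpm; n = 1000×(1−0.0391) = 961 rpm
ω = 2π×961/60 = 100.6 rad/s
τ = P_out/ω = 373/100.6 = 3.71 N·m

3.71 N·m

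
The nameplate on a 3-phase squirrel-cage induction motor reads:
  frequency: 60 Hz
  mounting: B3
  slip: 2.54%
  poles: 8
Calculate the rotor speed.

877 rpm

n_s = 120f/p = 120×60/8 = 900 rpm
n = n_s(1 − s) = 900 × (1 − 0.0254) = 877 rpm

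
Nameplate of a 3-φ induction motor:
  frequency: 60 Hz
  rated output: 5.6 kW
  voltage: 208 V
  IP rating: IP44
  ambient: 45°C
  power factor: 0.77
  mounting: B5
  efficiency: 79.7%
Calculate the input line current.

P_out = 5.6 kW = 5600 W
P_in = P_out / η = 5600 / 0.797 = 7026 W
I_L = P_in / (√3·V_L·cosφ) = 7026 / (1.732 × 208 × 0.77) = 25.3 A

25.3 A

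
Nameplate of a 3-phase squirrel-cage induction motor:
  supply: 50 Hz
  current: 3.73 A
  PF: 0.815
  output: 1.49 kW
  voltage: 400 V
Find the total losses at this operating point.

P_in = √3·V·I·cosφ = 1.732×400×3.73×0.815 = 2106 W
P_out = 1490 W
Losses = P_in − P_out = 2106 − 1490 = 616 W

616 W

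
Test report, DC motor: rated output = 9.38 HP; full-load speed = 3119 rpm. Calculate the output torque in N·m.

P_out = 9.38 × 746 = 6997 W
ω = 2π × 3119/60 = 326.6 rad/s
τ = P_out/ω = 6997/326.6 = 21.4 N·m

21.4 N·m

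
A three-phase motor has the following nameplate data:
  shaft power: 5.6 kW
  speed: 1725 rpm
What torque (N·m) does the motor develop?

31 N·m

ω = 2π × 1725/60 = 180.6 rad/s
τ = P/ω = 5600/180.6 = 31 N·m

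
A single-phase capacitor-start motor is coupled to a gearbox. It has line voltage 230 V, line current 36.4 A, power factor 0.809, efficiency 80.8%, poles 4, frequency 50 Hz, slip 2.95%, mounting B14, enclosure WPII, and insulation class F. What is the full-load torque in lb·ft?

26.5 lb·ft

P_in = V·I·cosφ = 230 × 36.4 × 0.809 = 6773 W
P_out = η·P_in = 0.808 × 6773 = 5473 W
n_s = 120×50/4 = 1500 rpm; n = 1500×(1−0.0295) = 1456 rpm
ω = 2π×1456/60 = 152.5 rad/s
τ = P_out/ω = 5473/152.5 = 35.89 N·m
In lb·ft: 35.89/1.356 = 26.5 lb·ft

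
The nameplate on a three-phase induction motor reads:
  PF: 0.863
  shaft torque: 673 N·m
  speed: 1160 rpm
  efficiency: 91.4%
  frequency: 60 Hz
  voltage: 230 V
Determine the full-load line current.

ω = 2π×1160/60 = 121.5 rad/s; P_out = τω = 673 × 121.5 = 81770 W
P_in = P_out / η = 81770 / 0.914 = 89464 W
I_L = P_in / (√3·V_L·cosφ) = 89464 / (1.732 × 230 × 0.863) = 260 A

260 A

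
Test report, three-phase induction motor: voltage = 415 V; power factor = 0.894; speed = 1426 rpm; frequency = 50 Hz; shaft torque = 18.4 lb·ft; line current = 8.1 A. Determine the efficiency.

71.6 %

τ = 18.4 lb·ft × 1.356 = 24.95 N·m
ω = 2π × 1426/60 = 149.3 rad/s; P_out = τω = 24.95 × 149.3 = 3725 W
P_in = √3·V_L·I_L·cosφ = 1.732 × 415 × 8.1 × 0.894 = 5205 W
η = P_out / P_in = 3725 / 5205 = 0.716 = 71.6%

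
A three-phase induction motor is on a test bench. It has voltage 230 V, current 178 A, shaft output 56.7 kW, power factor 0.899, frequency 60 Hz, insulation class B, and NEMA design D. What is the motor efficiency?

88.9 %

P_out = 56.7 kW = 56700 W
P_in = √3·V_L·I_L·cosφ = 1.732 × 230 × 178 × 0.899 = 63746 W
η = P_out / P_in = 56700 / 63746 = 0.889 = 88.9%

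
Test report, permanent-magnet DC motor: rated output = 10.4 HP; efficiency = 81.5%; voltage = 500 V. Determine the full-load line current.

19 A

P_out = 10.4 × 746 = 7758 W
P_in = P_out / η = 7758 / 0.815 = 9519 W
I = P_in / V = 9519 / 500 = 19 A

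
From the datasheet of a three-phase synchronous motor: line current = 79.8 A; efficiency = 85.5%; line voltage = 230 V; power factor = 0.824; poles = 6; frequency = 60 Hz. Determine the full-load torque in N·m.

178 N·m

P_in = √3·V·I·cosφ = 1.732 × 230 × 79.8 × 0.824 = 26194 W
P_out = η·P_in = 0.855 × 26194 = 22396 W
n = n_s = 120×60/6 = 1200 rpm (synchronous)
ω = 2π×1200/60 = 125.7 rad/s
τ = P_out/ω = 22396/125.7 = 178 N·m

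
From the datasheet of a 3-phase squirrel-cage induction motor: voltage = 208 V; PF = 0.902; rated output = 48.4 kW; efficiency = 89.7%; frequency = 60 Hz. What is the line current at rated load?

166 A

P_out = 48.4 kW = 48400 W
P_in = P_out / η = 48400 / 0.897 = 53958 W
I_L = P_in / (√3·V_L·cosφ) = 53958 / (1.732 × 208 × 0.902) = 166 A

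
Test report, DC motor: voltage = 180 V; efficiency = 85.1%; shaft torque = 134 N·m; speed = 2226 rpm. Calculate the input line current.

204 A

ω = 2π×2226/60 = 233.1 rad/s; P_out = τω = 134 × 233.1 = 31235 W
P_in = P_out / η = 31235 / 0.851 = 36704 W
I = P_in / V = 36704 / 180 = 204 A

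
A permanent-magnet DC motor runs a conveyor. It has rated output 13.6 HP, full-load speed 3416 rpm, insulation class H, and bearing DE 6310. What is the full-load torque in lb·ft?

20.9 lb·ft

P_out = 13.6 × 746 = 10146 W
ω = 2π × 3416/60 = 357.7 rad/s
τ = P_out/ω = 10146/357.7 = 28.36 N·m
In lb·ft: 28.36/1.356 = 20.9 lb·ft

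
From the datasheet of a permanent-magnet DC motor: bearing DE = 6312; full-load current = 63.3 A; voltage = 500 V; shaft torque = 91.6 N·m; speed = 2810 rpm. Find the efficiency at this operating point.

ω = 2π × 2810/60 = 294.3 rad/s; P_out = τω = 91.6 × 294.3 = 26958 W
P_in = V·I = 500 × 63.3 = 31650 W
η = P_out / P_in = 26958 / 31650 = 0.852 = 85.2%

85.2 %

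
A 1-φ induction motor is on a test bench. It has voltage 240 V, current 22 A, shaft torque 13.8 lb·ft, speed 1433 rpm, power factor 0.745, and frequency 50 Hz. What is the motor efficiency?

τ = 13.8 lb·ft × 1.356 = 18.71 N·m
ω = 2π × 1433/60 = 150.1 rad/s; P_out = τω = 18.71 × 150.1 = 2808 W
P_in = V·I·cosφ = 240 × 22 × 0.745 = 3934 W
η = P_out / P_in = 2808 / 3934 = 0.714 = 71.4%

71.4 %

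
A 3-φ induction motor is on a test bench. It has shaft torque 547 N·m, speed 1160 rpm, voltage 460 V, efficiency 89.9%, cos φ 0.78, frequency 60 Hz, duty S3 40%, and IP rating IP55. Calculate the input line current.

119 A

ω = 2π×1160/60 = 121.5 rad/s; P_out = τω = 547 × 121.5 = 66461 W
P_in = P_out / η = 66461 / 0.899 = 73928 W
I_L = P_in / (√3·V_L·cosφ) = 73928 / (1.732 × 460 × 0.78) = 119 A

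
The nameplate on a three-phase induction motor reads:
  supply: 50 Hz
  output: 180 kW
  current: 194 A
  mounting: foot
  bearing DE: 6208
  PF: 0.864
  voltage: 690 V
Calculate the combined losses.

20.3 kW

P_in = √3·V·I·cosφ = 1.732×690×194×0.864 = 200315 W
P_out = 180000 W
Losses = P_in − P_out = 200315 − 180000 = 20315 W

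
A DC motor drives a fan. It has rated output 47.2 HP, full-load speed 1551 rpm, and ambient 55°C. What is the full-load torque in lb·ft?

P_out = 47.2 × 746 = 35211 W
ω = 2π × 1551/60 = 162.4 rad/s
τ = P_out/ω = 35211/162.4 = 216.8 N·m
In lb·ft: 216.8/1.356 = 160 lb·ft

160 lb·ft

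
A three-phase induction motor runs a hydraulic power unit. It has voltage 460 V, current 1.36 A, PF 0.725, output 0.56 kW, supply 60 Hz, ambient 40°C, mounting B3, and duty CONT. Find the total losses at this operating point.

226 W

P_in = √3·V·I·cosφ = 1.732×460×1.36×0.725 = 786 W
P_out = 560 W
Losses = P_in − P_out = 786 − 560 = 226 W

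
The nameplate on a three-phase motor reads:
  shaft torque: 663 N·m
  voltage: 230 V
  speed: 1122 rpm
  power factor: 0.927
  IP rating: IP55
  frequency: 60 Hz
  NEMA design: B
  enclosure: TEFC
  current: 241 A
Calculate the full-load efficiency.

87.5 %

ω = 2π × 1122/60 = 117.5 rad/s; P_out = τω = 663 × 117.5 = 77903 W
P_in = √3·V_L·I_L·cosφ = 1.732 × 230 × 241 × 0.927 = 88996 W
η = P_out / P_in = 77903 / 88996 = 0.875 = 87.5%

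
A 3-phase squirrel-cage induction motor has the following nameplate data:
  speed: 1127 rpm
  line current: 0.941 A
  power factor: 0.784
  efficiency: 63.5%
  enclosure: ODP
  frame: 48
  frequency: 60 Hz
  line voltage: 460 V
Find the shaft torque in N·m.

3.16 N·m

P_in = √3·V·I·cosφ = 1.732 × 460 × 0.941 × 0.784 = 588 W
P_out = η·P_in = 0.635 × 588 = 373 W
n = 1127 rpm
ω = 2π×1127/60 = 118 rad/s
τ = P_out/ω = 373/118 = 3.16 N·m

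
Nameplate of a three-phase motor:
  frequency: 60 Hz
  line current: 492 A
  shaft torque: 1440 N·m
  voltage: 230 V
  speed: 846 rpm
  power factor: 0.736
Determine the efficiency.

88.4 %

ω = 2π × 846/60 = 88.59 rad/s; P_out = τω = 1440 × 88.59 = 127570 W
P_in = √3·V_L·I_L·cosφ = 1.732 × 230 × 492 × 0.736 = 144251 W
η = P_out / P_in = 127570 / 144251 = 0.884 = 88.4%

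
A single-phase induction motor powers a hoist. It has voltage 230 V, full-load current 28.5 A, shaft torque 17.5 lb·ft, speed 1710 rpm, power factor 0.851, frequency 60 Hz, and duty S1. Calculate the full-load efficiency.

τ = 17.5 lb·ft × 1.356 = 23.73 N·m
ω = 2π × 1710/60 = 179.1 rad/s; P_out = τω = 23.73 × 179.1 = 4250 W
P_in = V·I·cosφ = 230 × 28.5 × 0.851 = 5578 W
η = P_out / P_in = 4250 / 5578 = 0.762 = 76.2%

76.2 %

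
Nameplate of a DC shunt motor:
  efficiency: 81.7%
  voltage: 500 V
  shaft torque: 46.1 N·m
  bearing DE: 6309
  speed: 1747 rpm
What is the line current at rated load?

ω = 2π×1747/60 = 182.9 rad/s; P_out = τω = 46.1 × 182.9 = 8432 W
P_in = P_out / η = 8432 / 0.817 = 10321 W
I = P_in / V = 10321 / 500 = 20.6 A

20.6 A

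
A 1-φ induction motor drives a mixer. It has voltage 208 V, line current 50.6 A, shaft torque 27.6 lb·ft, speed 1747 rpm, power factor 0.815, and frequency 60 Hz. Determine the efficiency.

79.8 %

τ = 27.6 lb·ft × 1.356 = 37.43 N·m
ω = 2π × 1747/60 = 182.9 rad/s; P_out = τω = 37.43 × 182.9 = 6846 W
P_in = V·I·cosφ = 208 × 50.6 × 0.815 = 8578 W
η = P_out / P_in = 6846 / 8578 = 0.798 = 79.8%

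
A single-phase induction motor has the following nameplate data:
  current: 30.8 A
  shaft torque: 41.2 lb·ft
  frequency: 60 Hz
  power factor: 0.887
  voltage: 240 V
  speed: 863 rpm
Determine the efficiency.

77.0 %

τ = 41.2 lb·ft × 1.356 = 55.87 N·m
ω = 2π × 863/60 = 90.37 rad/s; P_out = τω = 55.87 × 90.37 = 5049 W
P_in = V·I·cosφ = 240 × 30.8 × 0.887 = 6557 W
η = P_out / P_in = 5049 / 6557 = 0.770 = 77.0%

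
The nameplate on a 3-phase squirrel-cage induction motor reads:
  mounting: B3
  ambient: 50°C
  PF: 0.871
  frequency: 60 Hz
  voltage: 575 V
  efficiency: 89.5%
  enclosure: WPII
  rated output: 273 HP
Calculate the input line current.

262 A

P_out = 273 × 746 = 203658 W
P_in = P_out / η = 203658 / 0.895 = 227551 W
I_L = P_in / (√3·V_L·cosφ) = 227551 / (1.732 × 575 × 0.871) = 262 A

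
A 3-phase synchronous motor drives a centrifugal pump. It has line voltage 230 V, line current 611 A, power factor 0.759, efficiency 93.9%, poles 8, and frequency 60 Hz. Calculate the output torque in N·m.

P_in = √3·V·I·cosφ = 1.732 × 230 × 611 × 0.759 = 184739 W
P_out = η·P_in = 0.939 × 184739 = 173470 W
n = n_s = 120×60/8 = 900 rpm (synchronous)
ω = 2π×900/60 = 94.25 rad/s
τ = P_out/ω = 173470/94.25 = 1840 N·m

1840 N·m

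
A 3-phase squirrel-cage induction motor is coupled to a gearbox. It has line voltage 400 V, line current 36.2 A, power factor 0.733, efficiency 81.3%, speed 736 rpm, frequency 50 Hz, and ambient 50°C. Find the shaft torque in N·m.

194 N·m

P_in = √3·V·I·cosφ = 1.732 × 400 × 36.2 × 0.733 = 18383 W
P_out = η·P_in = 0.813 × 18383 = 14945 W
n = 736 rpm
ω = 2π×736/60 = 77.07 rad/s
τ = P_out/ω = 14945/77.07 = 194 N·m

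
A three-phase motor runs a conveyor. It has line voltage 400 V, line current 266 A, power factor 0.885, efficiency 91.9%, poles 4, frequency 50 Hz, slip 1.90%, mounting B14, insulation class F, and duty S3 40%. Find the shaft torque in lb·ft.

P_in = √3·V·I·cosφ = 1.732 × 400 × 266 × 0.885 = 163092 W
P_out = η·P_in = 0.919 × 163092 = 149882 W
n_s = 120×50/4 = 1500 rpm; n = 1500×(1−0.019) = 1472 rpm
ω = 2π×1472/60 = 154.1 rad/s
τ = P_out/ω = 149882/154.1 = 972.6 N·m
In lb·ft: 972.6/1.356 = 717 lb·ft

717 lb·ft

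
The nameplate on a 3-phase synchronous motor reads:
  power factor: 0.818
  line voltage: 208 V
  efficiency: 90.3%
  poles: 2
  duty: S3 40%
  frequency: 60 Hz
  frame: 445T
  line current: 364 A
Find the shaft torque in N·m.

257 N·m

P_in = √3·V·I·cosφ = 1.732 × 208 × 364 × 0.818 = 107267 W
P_out = η·P_in = 0.903 × 107267 = 96862 W
n = n_s = 120×60/2 = 3600 rpm (synchronous)
ω = 2π×3600/60 = 377 rad/s
τ = P_out/ω = 96862/377 = 257 N·m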